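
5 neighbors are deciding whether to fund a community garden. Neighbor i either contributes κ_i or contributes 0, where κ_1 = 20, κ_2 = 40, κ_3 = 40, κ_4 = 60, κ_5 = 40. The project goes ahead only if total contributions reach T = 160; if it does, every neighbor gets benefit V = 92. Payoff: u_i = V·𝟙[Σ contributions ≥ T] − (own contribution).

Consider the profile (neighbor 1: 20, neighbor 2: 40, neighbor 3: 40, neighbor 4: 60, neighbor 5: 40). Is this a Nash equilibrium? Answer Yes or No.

Total = 200 ≥ 160: provided.
Neighbor 1 (pledges 20, payoff 72): dropping to 0 → total 180, payoff 92. Profitable deviation.

No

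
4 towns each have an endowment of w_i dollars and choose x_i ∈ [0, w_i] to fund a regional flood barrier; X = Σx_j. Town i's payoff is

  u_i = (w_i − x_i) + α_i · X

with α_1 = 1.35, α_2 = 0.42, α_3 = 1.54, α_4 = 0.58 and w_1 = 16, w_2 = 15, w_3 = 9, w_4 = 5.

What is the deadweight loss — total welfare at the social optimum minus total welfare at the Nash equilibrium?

57.8

∂u_i/∂x_i = α_i − 1, so town i contributes w_i if α_i > 1, else 0.
α_i > 1 for i ∈ {1, 3}; NE contributions (16, 0, 9, 0), X = 25.
W^NE = Σw_i − X^NE + (Σα_i)·X^NE = 45 + 2.89·25 = 117.25.
Planner: ∂(Σu_j)/∂x_i = Σα_j − 1 = 2.89 > 0, so everyone contributes w_i; X^SO = 45, W^SO = 45 + 2.89·45 = 175.05.
Deadweight loss = 57.8.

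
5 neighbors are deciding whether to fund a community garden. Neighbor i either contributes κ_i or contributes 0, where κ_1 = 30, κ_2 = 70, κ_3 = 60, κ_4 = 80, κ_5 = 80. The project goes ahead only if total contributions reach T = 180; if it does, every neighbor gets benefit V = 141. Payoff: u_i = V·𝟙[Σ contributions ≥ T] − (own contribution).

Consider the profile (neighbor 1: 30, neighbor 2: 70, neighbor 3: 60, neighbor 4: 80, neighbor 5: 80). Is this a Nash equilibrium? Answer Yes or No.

Total = 320 ≥ 180: provided.
Neighbor 1 (pledges 30, payoff 111): dropping to 0 → total 290, payoff 141. Profitable deviation.

No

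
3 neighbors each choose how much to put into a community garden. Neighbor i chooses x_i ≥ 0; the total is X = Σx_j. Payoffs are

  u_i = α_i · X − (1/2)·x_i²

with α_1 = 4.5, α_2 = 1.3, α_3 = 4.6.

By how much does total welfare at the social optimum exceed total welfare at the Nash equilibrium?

75.63

Neighbor i's FOC: ∂u_i/∂x_i = α_i − x_i = 0, so x_i* = α_i.
NE contributions = (4.5, 1.3, 4.6); X = 10.4.
W^NE = (Σα)·X − ½Σα_i² = 10.4² − ½·43.1 = 86.61.
Planner sets x_i = Σα_j = 10.4 for every i, so X^SO = 3·10.4 = 31.2.
W^SO = (Σα)·X^SO − ½·3·(Σα)² = (3/2)·10.4² = 162.24.
Deadweight loss = W^SO − W^NE = 75.63.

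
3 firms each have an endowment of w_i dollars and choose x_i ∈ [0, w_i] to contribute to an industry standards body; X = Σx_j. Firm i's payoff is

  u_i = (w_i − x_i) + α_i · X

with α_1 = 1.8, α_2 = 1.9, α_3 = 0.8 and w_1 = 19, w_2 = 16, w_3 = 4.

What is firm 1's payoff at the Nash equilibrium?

∂u_i/∂x_i = α_i − 1, so firm i contributes w_i if α_i > 1, else 0.
α_i > 1 for i ∈ {1, 2}; NE contributions (19, 16, 0), X = 35.
u_1 = (19 − 19) + 1.8·35 = 63.

63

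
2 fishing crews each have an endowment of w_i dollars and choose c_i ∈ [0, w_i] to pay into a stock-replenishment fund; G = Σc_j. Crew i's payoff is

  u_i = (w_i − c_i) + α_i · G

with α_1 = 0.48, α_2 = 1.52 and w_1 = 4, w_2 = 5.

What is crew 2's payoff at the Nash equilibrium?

∂u_i/∂c_i = α_i − 1, so crew i contributes w_i if α_i > 1, else 0.
α_i > 1 for i ∈ {2}; NE contributions (0, 5), G = 5.
u_2 = (5 − 5) + 1.52·5 = 7.6.

7.6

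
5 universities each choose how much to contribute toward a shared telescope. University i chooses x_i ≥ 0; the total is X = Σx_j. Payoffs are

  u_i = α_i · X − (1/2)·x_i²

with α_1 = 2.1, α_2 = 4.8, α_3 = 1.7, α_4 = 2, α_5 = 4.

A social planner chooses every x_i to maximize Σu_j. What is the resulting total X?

Planner FOC: ∂(Σu_j)/∂x_i = (Σα_j) − x_i = 0, so x_i^SO = Σα_j = 14.6 for every i; X^SO = 73.

73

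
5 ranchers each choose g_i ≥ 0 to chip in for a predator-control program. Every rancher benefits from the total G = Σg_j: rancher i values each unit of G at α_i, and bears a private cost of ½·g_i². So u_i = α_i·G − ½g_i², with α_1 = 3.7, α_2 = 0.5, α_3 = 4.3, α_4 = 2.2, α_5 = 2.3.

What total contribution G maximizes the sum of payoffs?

Planner FOC: ∂(Σu_j)/∂g_i = (Σα_j) − g_i = 0, so g_i^SO = Σα_j = 13 for every i; G^SO = 65.

65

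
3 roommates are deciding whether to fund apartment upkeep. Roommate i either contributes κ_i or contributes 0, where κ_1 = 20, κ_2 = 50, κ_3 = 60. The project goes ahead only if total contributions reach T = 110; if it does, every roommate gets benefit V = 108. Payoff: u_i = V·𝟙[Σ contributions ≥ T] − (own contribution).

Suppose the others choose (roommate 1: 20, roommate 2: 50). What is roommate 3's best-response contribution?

60

Others' total = 70. Contributing 60 brings total to 130 ≥ 110: gain V − κ_3 = 48.
Best response: 60.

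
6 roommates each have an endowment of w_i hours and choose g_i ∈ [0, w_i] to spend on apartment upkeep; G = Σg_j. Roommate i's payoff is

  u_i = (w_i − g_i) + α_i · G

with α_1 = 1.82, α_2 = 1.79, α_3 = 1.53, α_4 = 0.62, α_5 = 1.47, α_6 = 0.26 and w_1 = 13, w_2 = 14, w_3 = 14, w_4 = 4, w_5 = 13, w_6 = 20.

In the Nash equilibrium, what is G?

54

∂u_i/∂g_i = α_i − 1, so roommate i contributes w_i if α_i > 1, else 0.
α_i > 1 for i ∈ {1, 2, 3, 5}; NE contributions (13, 14, 14, 0, 13, 0), G = 54.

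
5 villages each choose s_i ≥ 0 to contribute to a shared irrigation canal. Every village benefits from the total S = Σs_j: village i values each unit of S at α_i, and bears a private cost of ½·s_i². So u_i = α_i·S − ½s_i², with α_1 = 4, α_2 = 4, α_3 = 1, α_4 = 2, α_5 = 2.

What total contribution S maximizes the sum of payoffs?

Planner FOC: ∂(Σu_j)/∂s_i = (Σα_j) − s_i = 0, so s_i^SO = Σα_j = 13 for every i; S^SO = 65.

65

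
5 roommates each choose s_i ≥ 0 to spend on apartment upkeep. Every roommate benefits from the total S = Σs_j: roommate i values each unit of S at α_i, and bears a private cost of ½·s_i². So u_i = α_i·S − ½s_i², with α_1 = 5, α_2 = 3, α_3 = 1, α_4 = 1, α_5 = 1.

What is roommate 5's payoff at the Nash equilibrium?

10.5

Roommate i's FOC: ∂u_i/∂s_i = α_i − s_i = 0, so s_i* = α_i.
NE contributions = (5, 3, 1, 1, 1); S = 11.
u_5 = α_5·S − ½·(s_5)² = 1·11 − ½·1² = 10.5.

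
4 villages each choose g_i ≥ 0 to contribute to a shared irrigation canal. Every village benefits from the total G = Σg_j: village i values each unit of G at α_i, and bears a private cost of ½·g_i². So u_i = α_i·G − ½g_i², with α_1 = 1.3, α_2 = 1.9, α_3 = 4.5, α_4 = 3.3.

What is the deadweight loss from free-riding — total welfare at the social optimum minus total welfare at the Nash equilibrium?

139.22

Village i's FOC: ∂u_i/∂g_i = α_i − g_i = 0, so g_i* = α_i.
NE contributions = (1.3, 1.9, 4.5, 3.3); G = 11.
W^NE = (Σα)·G − ½Σα_i² = 11² − ½·36.44 = 102.78.
Planner sets g_i = Σα_j = 11 for every i, so G^SO = 4·11 = 44.
W^SO = (Σα)·G^SO − ½·4·(Σα)² = (4/2)·11² = 242.
Deadweight loss = W^SO − W^NE = 139.22.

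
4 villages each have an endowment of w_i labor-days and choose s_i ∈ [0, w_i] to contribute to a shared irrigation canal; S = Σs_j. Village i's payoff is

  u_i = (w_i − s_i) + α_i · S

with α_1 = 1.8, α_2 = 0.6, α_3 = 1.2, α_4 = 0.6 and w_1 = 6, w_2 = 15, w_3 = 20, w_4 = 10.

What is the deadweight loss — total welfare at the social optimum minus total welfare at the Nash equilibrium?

80

∂u_i/∂s_i = α_i − 1, so village i contributes w_i if α_i > 1, else 0.
α_i > 1 for i ∈ {1, 3}; NE contributions (6, 0, 20, 0), S = 26.
W^NE = Σw_i − S^NE + (Σα_i)·S^NE = 51 + 3.2·26 = 134.2.
Planner: ∂(Σu_j)/∂s_i = Σα_j − 1 = 3.2 > 0, so everyone contributes w_i; S^SO = 51, W^SO = 51 + 3.2·51 = 214.2.
Deadweight loss = 80.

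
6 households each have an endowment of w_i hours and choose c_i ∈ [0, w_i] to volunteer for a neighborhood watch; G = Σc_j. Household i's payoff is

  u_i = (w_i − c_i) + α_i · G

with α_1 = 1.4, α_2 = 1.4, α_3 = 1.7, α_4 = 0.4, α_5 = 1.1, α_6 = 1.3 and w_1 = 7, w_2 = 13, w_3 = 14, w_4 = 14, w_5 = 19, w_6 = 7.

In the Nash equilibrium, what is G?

60

∂u_i/∂c_i = α_i − 1, so household i contributes w_i if α_i > 1, else 0.
α_i > 1 for i ∈ {1, 2, 3, 5, 6}; NE contributions (7, 13, 14, 0, 19, 7), G = 60.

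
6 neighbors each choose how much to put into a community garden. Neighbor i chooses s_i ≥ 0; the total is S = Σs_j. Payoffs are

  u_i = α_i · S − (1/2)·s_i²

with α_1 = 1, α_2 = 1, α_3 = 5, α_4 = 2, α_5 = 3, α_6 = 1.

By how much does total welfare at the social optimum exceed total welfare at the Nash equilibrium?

Neighbor i's FOC: ∂u_i/∂s_i = α_i − s_i = 0, so s_i* = α_i.
NE contributions = (1, 1, 5, 2, 3, 1); S = 13.
W^NE = (Σα)·S − ½Σα_i² = 13² − ½·41 = 148.5.
Planner sets s_i = Σα_j = 13 for every i, so S^SO = 6·13 = 78.
W^SO = (Σα)·S^SO − ½·6·(Σα)² = (6/2)·13² = 507.
Deadweight loss = W^SO − W^NE = 358.5.

358.5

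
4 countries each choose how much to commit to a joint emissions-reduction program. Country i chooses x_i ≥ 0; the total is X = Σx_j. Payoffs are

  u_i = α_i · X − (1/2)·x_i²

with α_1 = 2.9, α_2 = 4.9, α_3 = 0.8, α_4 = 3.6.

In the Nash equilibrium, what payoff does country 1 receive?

Country i's FOC: ∂u_i/∂x_i = α_i − x_i = 0, so x_i* = α_i.
NE contributions = (2.9, 4.9, 0.8, 3.6); X = 12.2.
u_1 = α_1·X − ½·(x_1)² = 2.9·12.2 − ½·2.9² = 31.175.

31.175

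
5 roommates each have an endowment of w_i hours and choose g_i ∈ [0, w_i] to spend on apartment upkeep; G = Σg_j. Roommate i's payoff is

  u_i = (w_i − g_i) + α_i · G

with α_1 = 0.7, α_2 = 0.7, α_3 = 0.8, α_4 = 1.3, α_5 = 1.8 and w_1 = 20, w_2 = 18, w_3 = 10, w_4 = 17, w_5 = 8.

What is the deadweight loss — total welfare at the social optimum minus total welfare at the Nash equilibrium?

206.4

∂u_i/∂g_i = α_i − 1, so roommate i contributes w_i if α_i > 1, else 0.
α_i > 1 for i ∈ {4, 5}; NE contributions (0, 0, 0, 17, 8), G = 25.
W^NE = Σw_i − G^NE + (Σα_i)·G^NE = 73 + 4.3·25 = 180.5.
Planner: ∂(Σu_j)/∂g_i = Σα_j − 1 = 4.3 > 0, so everyone contributes w_i; G^SO = 73, W^SO = 73 + 4.3·73 = 386.9.
Deadweight loss = 206.4.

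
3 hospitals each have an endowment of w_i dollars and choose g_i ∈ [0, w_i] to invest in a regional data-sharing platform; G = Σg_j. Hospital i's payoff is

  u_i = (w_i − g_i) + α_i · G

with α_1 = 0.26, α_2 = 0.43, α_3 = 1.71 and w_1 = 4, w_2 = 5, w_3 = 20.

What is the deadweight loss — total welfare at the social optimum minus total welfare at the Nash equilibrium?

12.6

∂u_i/∂g_i = α_i − 1, so hospital i contributes w_i if α_i > 1, else 0.
α_i > 1 for i ∈ {3}; NE contributions (0, 0, 20), G = 20.
W^NE = Σw_i − G^NE + (Σα_i)·G^NE = 29 + 1.4·20 = 57.
Planner: ∂(Σu_j)/∂g_i = Σα_j − 1 = 1.4 > 0, so everyone contributes w_i; G^SO = 29, W^SO = 29 + 1.4·29 = 69.6.
Deadweight loss = 12.6.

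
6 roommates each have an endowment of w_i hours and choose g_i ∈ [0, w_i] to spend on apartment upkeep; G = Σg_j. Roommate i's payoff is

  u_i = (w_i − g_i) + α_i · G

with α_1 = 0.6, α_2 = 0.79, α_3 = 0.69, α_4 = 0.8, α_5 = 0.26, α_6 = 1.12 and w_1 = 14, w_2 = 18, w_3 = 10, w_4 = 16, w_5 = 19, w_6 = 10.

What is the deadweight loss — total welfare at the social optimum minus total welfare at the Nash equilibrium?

251.02

∂u_i/∂g_i = α_i − 1, so roommate i contributes w_i if α_i > 1, else 0.
α_i > 1 for i ∈ {6}; NE contributions (0, 0, 0, 0, 0, 10), G = 10.
W^NE = Σw_i − G^NE + (Σα_i)·G^NE = 87 + 3.26·10 = 119.6.
Planner: ∂(Σu_j)/∂g_i = Σα_j − 1 = 3.26 > 0, so everyone contributes w_i; G^SO = 87, W^SO = 87 + 3.26·87 = 370.62.
Deadweight loss = 251.02.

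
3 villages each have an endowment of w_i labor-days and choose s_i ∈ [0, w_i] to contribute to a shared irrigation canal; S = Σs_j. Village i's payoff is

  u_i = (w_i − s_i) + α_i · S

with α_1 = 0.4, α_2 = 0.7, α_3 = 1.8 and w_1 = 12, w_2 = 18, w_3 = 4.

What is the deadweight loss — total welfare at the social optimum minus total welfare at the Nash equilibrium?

∂u_i/∂s_i = α_i − 1, so village i contributes w_i if α_i > 1, else 0.
α_i > 1 for i ∈ {3}; NE contributions (0, 0, 4), S = 4.
W^NE = Σw_i − S^NE + (Σα_i)·S^NE = 34 + 1.9·4 = 41.6.
Planner: ∂(Σu_j)/∂s_i = Σα_j − 1 = 1.9 > 0, so everyone contributes w_i; S^SO = 34, W^SO = 34 + 1.9·34 = 98.6.
Deadweight loss = 57.

57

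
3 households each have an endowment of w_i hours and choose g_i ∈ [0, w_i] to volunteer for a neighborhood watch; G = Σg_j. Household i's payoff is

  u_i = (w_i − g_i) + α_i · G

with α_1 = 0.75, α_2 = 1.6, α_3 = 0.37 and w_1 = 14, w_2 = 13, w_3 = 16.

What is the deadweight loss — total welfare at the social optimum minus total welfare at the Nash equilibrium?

51.6

∂u_i/∂g_i = α_i − 1, so household i contributes w_i if α_i > 1, else 0.
α_i > 1 for i ∈ {2}; NE contributions (0, 13, 0), G = 13.
W^NE = Σw_i − G^NE + (Σα_i)·G^NE = 43 + 1.72·13 = 65.36.
Planner: ∂(Σu_j)/∂g_i = Σα_j − 1 = 1.72 > 0, so everyone contributes w_i; G^SO = 43, W^SO = 43 + 1.72·43 = 116.96.
Deadweight loss = 51.6.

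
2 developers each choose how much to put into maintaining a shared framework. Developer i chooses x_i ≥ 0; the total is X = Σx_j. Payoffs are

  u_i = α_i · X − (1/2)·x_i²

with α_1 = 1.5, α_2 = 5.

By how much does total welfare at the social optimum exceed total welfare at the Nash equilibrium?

Developer i's FOC: ∂u_i/∂x_i = α_i − x_i = 0, so x_i* = α_i.
NE contributions = (1.5, 5); X = 6.5.
W^NE = (Σα)·X − ½Σα_i² = 6.5² − ½·27.25 = 28.625.
Planner sets x_i = Σα_j = 6.5 for every i, so X^SO = 2·6.5 = 13.
W^SO = (Σα)·X^SO − ½·2·(Σα)² = (2/2)·6.5² = 42.25.
Deadweight loss = W^SO − W^NE = 13.625.

13.625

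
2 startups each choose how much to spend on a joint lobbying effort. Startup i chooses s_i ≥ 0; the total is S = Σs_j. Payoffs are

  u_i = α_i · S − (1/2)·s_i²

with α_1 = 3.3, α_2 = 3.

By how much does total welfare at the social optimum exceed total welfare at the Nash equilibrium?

Startup i's FOC: ∂u_i/∂s_i = α_i − s_i = 0, so s_i* = α_i.
NE contributions = (3.3, 3); S = 6.3.
W^NE = (Σα)·S − ½Σα_i² = 6.3² − ½·19.89 = 29.745.
Planner sets s_i = Σα_j = 6.3 for every i, so S^SO = 2·6.3 = 12.6.
W^SO = (Σα)·S^SO − ½·2·(Σα)² = (2/2)·6.3² = 39.69.
Deadweight loss = W^SO − W^NE = 9.945.

9.945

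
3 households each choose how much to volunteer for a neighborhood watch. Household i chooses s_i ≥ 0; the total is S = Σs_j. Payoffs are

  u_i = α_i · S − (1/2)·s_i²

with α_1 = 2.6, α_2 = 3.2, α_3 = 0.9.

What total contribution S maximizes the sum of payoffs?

Planner FOC: ∂(Σu_j)/∂s_i = (Σα_j) − s_i = 0, so s_i^SO = Σα_j = 6.7 for every i; S^SO = 20.1.

20.1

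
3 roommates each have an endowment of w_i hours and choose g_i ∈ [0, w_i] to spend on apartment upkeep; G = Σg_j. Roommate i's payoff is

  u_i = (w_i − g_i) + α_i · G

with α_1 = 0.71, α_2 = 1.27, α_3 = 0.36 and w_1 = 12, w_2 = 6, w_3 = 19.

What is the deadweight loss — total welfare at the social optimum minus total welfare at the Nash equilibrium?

∂u_i/∂g_i = α_i − 1, so roommate i contributes w_i if α_i > 1, else 0.
α_i > 1 for i ∈ {2}; NE contributions (0, 6, 0), G = 6.
W^NE = Σw_i − G^NE + (Σα_i)·G^NE = 37 + 1.34·6 = 45.04.
Planner: ∂(Σu_j)/∂g_i = Σα_j − 1 = 1.34 > 0, so everyone contributes w_i; G^SO = 37, W^SO = 37 + 1.34·37 = 86.58.
Deadweight loss = 41.54.

41.54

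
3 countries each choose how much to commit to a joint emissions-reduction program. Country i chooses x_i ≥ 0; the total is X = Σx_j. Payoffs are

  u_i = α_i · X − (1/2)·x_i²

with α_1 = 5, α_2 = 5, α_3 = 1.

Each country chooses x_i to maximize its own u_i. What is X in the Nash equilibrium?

11

Country i's FOC: ∂u_i/∂x_i = α_i − x_i = 0, so x_i* = α_i.
NE contributions = (5, 5, 1); X = 11.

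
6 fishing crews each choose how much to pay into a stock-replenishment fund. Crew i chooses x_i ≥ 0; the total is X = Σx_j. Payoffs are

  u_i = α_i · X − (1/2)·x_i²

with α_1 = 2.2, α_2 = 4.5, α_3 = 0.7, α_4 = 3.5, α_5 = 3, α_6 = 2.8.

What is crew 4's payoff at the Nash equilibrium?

Crew i's FOC: ∂u_i/∂x_i = α_i − x_i = 0, so x_i* = α_i.
NE contributions = (2.2, 4.5, 0.7, 3.5, 3, 2.8); X = 16.7.
u_4 = α_4·X − ½·(x_4)² = 3.5·16.7 − ½·3.5² = 52.325.

52.325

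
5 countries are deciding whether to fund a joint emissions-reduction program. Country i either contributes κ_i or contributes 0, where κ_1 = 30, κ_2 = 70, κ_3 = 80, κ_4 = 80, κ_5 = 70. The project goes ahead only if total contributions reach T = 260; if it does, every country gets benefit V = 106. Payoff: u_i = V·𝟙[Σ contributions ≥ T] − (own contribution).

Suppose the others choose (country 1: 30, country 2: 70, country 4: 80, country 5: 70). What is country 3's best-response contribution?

80

Others' total = 250. Contributing 80 brings total to 330 ≥ 260: gain V − κ_3 = 26.
Best response: 80.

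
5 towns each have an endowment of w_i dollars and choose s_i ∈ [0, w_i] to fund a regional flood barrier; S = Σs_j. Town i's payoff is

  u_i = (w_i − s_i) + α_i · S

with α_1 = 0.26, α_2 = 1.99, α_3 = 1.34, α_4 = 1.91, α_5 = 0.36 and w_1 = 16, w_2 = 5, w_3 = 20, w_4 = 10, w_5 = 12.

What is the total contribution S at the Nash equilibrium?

∂u_i/∂s_i = α_i − 1, so town i contributes w_i if α_i > 1, else 0.
α_i > 1 for i ∈ {2, 3, 4}; NE contributions (0, 5, 20, 10, 0), S = 35.

35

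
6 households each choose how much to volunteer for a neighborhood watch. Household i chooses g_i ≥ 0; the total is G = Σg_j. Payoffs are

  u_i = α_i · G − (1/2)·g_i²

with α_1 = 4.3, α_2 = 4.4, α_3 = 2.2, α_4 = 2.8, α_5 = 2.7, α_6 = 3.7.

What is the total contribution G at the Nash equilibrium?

Household i's FOC: ∂u_i/∂g_i = α_i − g_i = 0, so g_i* = α_i.
NE contributions = (4.3, 4.4, 2.2, 2.8, 2.7, 3.7); G = 20.1.

20.1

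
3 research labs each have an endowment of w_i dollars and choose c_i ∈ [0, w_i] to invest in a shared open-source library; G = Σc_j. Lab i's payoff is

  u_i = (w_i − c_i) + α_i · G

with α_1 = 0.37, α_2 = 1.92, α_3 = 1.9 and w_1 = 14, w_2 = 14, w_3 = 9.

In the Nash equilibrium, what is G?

23

∂u_i/∂c_i = α_i − 1, so lab i contributes w_i if α_i > 1, else 0.
α_i > 1 for i ∈ {2, 3}; NE contributions (0, 14, 9), G = 23.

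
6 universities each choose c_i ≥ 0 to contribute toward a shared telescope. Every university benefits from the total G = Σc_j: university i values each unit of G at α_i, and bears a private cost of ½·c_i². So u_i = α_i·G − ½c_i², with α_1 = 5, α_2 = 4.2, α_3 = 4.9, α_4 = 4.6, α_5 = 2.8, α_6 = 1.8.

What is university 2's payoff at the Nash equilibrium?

University i's FOC: ∂u_i/∂c_i = α_i − c_i = 0, so c_i* = α_i.
NE contributions = (5, 4.2, 4.9, 4.6, 2.8, 1.8); G = 23.3.
u_2 = α_2·G − ½·(c_2)² = 4.2·23.3 − ½·4.2² = 89.04.

89.04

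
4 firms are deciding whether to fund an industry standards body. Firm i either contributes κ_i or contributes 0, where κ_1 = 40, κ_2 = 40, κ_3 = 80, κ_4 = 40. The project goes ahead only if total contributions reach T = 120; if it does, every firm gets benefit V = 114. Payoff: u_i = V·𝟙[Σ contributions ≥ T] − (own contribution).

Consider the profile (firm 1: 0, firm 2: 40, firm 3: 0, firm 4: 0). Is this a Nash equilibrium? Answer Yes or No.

Total = 40 < 120: not provided.
Firm 1 (pledges 0, payoff 0): pledging 40 → total 80, payoff -40. No gain.
Firm 2 (pledges 40, payoff -40): dropping to 0 → total 0, payoff 0. Profitable deviation.

No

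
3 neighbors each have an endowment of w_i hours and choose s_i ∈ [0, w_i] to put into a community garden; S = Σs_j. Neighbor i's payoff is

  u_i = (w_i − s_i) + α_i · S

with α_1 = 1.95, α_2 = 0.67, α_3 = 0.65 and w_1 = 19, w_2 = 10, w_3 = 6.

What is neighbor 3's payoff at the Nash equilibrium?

∂u_i/∂s_i = α_i − 1, so neighbor i contributes w_i if α_i > 1, else 0.
α_i > 1 for i ∈ {1}; NE contributions (19, 0, 0), S = 19.
u_3 = (6 − 0) + 0.65·19 = 18.35.

18.35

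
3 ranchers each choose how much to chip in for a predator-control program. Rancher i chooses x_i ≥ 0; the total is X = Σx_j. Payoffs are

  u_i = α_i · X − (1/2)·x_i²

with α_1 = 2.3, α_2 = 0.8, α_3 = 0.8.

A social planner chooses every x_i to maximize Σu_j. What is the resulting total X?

Planner FOC: ∂(Σu_j)/∂x_i = (Σα_j) − x_i = 0, so x_i^SO = Σα_j = 3.9 for every i; X^SO = 11.7.

11.7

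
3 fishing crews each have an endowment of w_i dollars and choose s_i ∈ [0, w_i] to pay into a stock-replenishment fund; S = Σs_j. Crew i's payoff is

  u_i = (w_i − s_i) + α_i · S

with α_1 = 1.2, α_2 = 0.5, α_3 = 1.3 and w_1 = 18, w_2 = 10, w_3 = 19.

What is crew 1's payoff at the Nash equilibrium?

∂u_i/∂s_i = α_i − 1, so crew i contributes w_i if α_i > 1, else 0.
α_i > 1 for i ∈ {1, 3}; NE contributions (18, 0, 19), S = 37.
u_1 = (18 − 18) + 1.2·37 = 44.4.

44.4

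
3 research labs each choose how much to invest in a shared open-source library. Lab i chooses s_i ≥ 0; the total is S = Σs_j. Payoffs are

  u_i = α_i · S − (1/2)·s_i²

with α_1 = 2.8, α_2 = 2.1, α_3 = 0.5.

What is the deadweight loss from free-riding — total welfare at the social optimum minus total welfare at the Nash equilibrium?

Lab i's FOC: ∂u_i/∂s_i = α_i − s_i = 0, so s_i* = α_i.
NE contributions = (2.8, 2.1, 0.5); S = 5.4.
W^NE = (Σα)·S − ½Σα_i² = 5.4² − ½·12.5 = 22.91.
Planner sets s_i = Σα_j = 5.4 for every i, so S^SO = 3·5.4 = 16.2.
W^SO = (Σα)·S^SO − ½·3·(Σα)² = (3/2)·5.4² = 43.74.
Deadweight loss = W^SO − W^NE = 20.83.

20.83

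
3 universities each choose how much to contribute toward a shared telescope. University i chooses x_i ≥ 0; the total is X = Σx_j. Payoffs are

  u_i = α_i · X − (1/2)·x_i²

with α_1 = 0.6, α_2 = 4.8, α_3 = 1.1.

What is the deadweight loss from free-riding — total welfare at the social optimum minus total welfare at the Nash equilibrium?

33.43

University i's FOC: ∂u_i/∂x_i = α_i − x_i = 0, so x_i* = α_i.
NE contributions = (0.6, 4.8, 1.1); X = 6.5.
W^NE = (Σα)·X − ½Σα_i² = 6.5² − ½·24.61 = 29.945.
Planner sets x_i = Σα_j = 6.5 for every i, so X^SO = 3·6.5 = 19.5.
W^SO = (Σα)·X^SO − ½·3·(Σα)² = (3/2)·6.5² = 63.375.
Deadweight loss = W^SO − W^NE = 33.43.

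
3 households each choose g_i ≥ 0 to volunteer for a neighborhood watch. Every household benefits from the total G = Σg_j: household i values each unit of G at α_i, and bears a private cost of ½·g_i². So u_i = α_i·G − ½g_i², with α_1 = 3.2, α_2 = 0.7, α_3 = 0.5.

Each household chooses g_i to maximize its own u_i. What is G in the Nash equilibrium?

Household i's FOC: ∂u_i/∂g_i = α_i − g_i = 0, so g_i* = α_i.
NE contributions = (3.2, 0.7, 0.5); G = 4.4.

4.4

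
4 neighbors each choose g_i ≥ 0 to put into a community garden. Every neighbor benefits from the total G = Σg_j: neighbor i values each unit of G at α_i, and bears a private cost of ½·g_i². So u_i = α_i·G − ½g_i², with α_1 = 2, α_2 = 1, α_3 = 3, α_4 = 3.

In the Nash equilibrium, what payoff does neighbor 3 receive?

Neighbor i's FOC: ∂u_i/∂g_i = α_i − g_i = 0, so g_i* = α_i.
NE contributions = (2, 1, 3, 3); G = 9.
u_3 = α_3·G − ½·(g_3)² = 3·9 − ½·3² = 22.5.

22.5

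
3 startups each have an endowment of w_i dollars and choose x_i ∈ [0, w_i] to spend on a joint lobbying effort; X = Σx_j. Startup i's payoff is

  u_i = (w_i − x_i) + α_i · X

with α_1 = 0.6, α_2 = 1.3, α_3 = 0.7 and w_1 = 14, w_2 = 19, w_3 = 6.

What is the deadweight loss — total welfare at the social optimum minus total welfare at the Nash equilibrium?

32

∂u_i/∂x_i = α_i − 1, so startup i contributes w_i if α_i > 1, else 0.
α_i > 1 for i ∈ {2}; NE contributions (0, 19, 0), X = 19.
W^NE = Σw_i − X^NE + (Σα_i)·X^NE = 39 + 1.6·19 = 69.4.
Planner: ∂(Σu_j)/∂x_i = Σα_j − 1 = 1.6 > 0, so everyone contributes w_i; X^SO = 39, W^SO = 39 + 1.6·39 = 101.4.
Deadweight loss = 32.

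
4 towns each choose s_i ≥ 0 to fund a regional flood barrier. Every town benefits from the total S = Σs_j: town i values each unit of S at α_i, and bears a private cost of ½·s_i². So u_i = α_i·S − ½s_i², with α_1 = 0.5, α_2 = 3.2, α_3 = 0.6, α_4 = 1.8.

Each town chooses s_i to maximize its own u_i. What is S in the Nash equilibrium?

Town i's FOC: ∂u_i/∂s_i = α_i − s_i = 0, so s_i* = α_i.
NE contributions = (0.5, 3.2, 0.6, 1.8); S = 6.1.

6.1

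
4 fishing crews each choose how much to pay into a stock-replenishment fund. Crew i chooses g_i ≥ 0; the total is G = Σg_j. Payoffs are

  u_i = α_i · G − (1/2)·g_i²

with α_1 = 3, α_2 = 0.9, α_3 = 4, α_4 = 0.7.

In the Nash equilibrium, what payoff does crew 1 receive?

21.3

Crew i's FOC: ∂u_i/∂g_i = α_i − g_i = 0, so g_i* = α_i.
NE contributions = (3, 0.9, 4, 0.7); G = 8.6.
u_1 = α_1·G − ½·(g_1)² = 3·8.6 − ½·3² = 21.3.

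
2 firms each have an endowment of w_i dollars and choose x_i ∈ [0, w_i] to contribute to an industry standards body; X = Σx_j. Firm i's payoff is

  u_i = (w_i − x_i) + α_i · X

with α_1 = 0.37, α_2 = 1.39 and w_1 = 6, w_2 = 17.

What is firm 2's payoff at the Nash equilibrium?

∂u_i/∂x_i = α_i − 1, so firm i contributes w_i if α_i > 1, else 0.
α_i > 1 for i ∈ {2}; NE contributions (0, 17), X = 17.
u_2 = (17 − 17) + 1.39·17 = 23.63.

23.63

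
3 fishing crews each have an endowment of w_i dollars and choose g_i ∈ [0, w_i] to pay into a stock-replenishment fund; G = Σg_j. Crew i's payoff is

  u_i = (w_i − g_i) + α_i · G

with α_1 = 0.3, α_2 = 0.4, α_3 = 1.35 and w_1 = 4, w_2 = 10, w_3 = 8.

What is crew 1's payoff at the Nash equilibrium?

∂u_i/∂g_i = α_i − 1, so crew i contributes w_i if α_i > 1, else 0.
α_i > 1 for i ∈ {3}; NE contributions (0, 0, 8), G = 8.
u_1 = (4 − 0) + 0.3·8 = 6.4.

6.4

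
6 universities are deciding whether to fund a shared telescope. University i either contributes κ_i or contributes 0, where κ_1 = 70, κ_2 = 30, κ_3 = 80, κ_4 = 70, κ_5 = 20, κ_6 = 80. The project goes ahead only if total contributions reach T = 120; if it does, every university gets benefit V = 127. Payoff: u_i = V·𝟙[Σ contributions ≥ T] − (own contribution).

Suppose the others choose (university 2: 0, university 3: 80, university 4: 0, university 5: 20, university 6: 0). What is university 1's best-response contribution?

Others' total = 100. Contributing 70 brings total to 170 ≥ 120: gain V − κ_1 = 57.
Best response: 70.

70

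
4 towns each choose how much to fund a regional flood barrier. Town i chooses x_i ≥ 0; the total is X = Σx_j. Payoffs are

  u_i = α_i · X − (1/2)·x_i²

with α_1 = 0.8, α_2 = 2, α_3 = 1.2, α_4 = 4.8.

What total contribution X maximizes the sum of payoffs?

Planner FOC: ∂(Σu_j)/∂x_i = (Σα_j) − x_i = 0, so x_i^SO = Σα_j = 8.8 for every i; X^SO = 35.2.

35.2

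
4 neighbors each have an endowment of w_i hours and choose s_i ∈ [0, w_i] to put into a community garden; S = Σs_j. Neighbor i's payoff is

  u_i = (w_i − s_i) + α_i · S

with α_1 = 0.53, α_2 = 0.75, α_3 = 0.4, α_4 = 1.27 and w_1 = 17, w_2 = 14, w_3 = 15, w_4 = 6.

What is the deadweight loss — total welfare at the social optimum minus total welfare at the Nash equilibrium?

89.7

∂u_i/∂s_i = α_i − 1, so neighbor i contributes w_i if α_i > 1, else 0.
α_i > 1 for i ∈ {4}; NE contributions (0, 0, 0, 6), S = 6.
W^NE = Σw_i − S^NE + (Σα_i)·S^NE = 52 + 1.95·6 = 63.7.
Planner: ∂(Σu_j)/∂s_i = Σα_j − 1 = 1.95 > 0, so everyone contributes w_i; S^SO = 52, W^SO = 52 + 1.95·52 = 153.4.
Deadweight loss = 89.7.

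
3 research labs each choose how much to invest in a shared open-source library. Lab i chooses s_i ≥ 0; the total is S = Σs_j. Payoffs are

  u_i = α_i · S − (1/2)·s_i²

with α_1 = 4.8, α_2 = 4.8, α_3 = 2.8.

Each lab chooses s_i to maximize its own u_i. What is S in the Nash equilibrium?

12.4

Lab i's FOC: ∂u_i/∂s_i = α_i − s_i = 0, so s_i* = α_i.
NE contributions = (4.8, 4.8, 2.8); S = 12.4.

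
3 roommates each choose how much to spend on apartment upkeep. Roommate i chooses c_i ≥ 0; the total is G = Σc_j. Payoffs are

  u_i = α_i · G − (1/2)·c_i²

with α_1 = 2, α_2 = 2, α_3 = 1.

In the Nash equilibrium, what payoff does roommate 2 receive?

8

Roommate i's FOC: ∂u_i/∂c_i = α_i − c_i = 0, so c_i* = α_i.
NE contributions = (2, 2, 1); G = 5.
u_2 = α_2·G − ½·(c_2)² = 2·5 − ½·2² = 8.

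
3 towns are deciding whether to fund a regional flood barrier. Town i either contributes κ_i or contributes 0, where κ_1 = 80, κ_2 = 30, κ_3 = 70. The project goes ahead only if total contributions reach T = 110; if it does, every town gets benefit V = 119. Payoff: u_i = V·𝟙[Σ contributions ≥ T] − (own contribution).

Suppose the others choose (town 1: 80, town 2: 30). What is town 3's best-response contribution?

0

Others' total = 110 ≥ 110; contributing adds cost 70 for no extra benefit.
Best response: 0.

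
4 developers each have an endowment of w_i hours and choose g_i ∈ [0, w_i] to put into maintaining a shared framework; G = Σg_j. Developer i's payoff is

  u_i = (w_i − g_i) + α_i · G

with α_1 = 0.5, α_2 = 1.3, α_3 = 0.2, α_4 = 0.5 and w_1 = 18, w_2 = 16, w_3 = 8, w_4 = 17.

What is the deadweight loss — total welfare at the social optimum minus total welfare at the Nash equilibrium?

64.5

∂u_i/∂g_i = α_i − 1, so developer i contributes w_i if α_i > 1, else 0.
α_i > 1 for i ∈ {2}; NE contributions (0, 16, 0, 0), G = 16.
W^NE = Σw_i − G^NE + (Σα_i)·G^NE = 59 + 1.5·16 = 83.
Planner: ∂(Σu_j)/∂g_i = Σα_j − 1 = 1.5 > 0, so everyone contributes w_i; G^SO = 59, W^SO = 59 + 1.5·59 = 147.5.
Deadweight loss = 64.5.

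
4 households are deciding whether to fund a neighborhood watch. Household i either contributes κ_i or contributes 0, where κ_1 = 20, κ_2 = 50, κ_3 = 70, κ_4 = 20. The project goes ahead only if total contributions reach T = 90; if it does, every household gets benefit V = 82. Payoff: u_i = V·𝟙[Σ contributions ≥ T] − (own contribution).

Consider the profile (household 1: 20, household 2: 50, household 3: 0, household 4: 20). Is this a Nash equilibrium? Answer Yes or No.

Yes

Total = 90 ≥ 90: provided.
Household 1 (pledges 20, payoff 62): dropping to 0 → total 70, payoff 0. No gain.
Household 2 (pledges 50, payoff 32): dropping to 0 → total 40, payoff 0. No gain.
Household 3 (pledges 0, payoff 82): pledging 70 → total 160, payoff 12. No gain.
Household 4 (pledges 20, payoff 62): dropping to 0 → total 70, payoff 0. No gain.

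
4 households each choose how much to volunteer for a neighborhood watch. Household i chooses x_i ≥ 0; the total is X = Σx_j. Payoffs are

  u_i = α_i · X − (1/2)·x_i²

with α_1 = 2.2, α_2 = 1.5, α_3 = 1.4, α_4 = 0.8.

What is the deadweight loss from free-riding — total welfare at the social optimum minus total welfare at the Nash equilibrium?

39.655

Household i's FOC: ∂u_i/∂x_i = α_i − x_i = 0, so x_i* = α_i.
NE contributions = (2.2, 1.5, 1.4, 0.8); X = 5.9.
W^NE = (Σα)·X − ½Σα_i² = 5.9² − ½·9.69 = 29.965.
Planner sets x_i = Σα_j = 5.9 for every i, so X^SO = 4·5.9 = 23.6.
W^SO = (Σα)·X^SO − ½·4·(Σα)² = (4/2)·5.9² = 69.62.
Deadweight loss = W^SO − W^NE = 39.655.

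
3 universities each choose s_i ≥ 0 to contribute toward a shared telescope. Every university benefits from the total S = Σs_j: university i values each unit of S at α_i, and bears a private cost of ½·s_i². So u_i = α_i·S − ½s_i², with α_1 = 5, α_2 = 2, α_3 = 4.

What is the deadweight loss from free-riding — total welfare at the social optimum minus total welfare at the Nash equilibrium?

University i's FOC: ∂u_i/∂s_i = α_i − s_i = 0, so s_i* = α_i.
NE contributions = (5, 2, 4); S = 11.
W^NE = (Σα)·S − ½Σα_i² = 11² − ½·45 = 98.5.
Planner sets s_i = Σα_j = 11 for every i, so S^SO = 3·11 = 33.
W^SO = (Σα)·S^SO − ½·3·(Σα)² = (3/2)·11² = 181.5.
Deadweight loss = W^SO − W^NE = 83.

83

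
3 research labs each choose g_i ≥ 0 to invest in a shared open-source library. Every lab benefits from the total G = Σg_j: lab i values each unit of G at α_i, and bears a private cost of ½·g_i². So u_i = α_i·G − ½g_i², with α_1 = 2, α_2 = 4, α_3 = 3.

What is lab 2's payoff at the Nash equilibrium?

28

Lab i's FOC: ∂u_i/∂g_i = α_i − g_i = 0, so g_i* = α_i.
NE contributions = (2, 4, 3); G = 9.
u_2 = α_2·G − ½·(g_2)² = 4·9 − ½·4² = 28.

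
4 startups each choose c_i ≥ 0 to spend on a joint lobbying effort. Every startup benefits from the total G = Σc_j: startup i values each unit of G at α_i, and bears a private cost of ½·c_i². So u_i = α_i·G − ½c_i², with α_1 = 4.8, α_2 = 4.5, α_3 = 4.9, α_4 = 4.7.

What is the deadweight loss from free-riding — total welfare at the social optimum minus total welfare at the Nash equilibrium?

Startup i's FOC: ∂u_i/∂c_i = α_i − c_i = 0, so c_i* = α_i.
NE contributions = (4.8, 4.5, 4.9, 4.7); G = 18.9.
W^NE = (Σα)·G − ½Σα_i² = 18.9² − ½·89.39 = 312.515.
Planner sets c_i = Σα_j = 18.9 for every i, so G^SO = 4·18.9 = 75.6.
W^SO = (Σα)·G^SO − ½·4·(Σα)² = (4/2)·18.9² = 714.42.
Deadweight loss = W^SO − W^NE = 401.905.

401.905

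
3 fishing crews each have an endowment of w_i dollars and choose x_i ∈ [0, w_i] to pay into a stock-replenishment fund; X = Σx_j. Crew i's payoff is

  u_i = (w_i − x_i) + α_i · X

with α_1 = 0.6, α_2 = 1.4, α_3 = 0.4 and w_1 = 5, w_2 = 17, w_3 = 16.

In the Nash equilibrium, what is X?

17

∂u_i/∂x_i = α_i − 1, so crew i contributes w_i if α_i > 1, else 0.
α_i > 1 for i ∈ {2}; NE contributions (0, 17, 0), X = 17.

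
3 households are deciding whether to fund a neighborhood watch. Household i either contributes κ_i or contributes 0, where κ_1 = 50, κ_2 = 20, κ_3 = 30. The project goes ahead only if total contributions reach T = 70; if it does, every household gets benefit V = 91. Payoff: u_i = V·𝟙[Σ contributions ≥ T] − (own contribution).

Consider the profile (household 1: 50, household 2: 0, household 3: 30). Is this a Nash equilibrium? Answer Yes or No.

Total = 80 ≥ 70: provided.
Household 1 (pledges 50, payoff 41): dropping to 0 → total 30, payoff 0. No gain.
Household 2 (pledges 0, payoff 91): pledging 20 → total 100, payoff 71. No gain.
Household 3 (pledges 30, payoff 61): dropping to 0 → total 50, payoff 0. No gain.

Yes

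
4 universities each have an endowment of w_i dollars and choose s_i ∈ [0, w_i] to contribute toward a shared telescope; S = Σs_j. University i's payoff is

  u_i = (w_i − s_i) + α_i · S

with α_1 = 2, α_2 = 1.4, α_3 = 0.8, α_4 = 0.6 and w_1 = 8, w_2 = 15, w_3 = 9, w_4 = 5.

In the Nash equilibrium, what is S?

∂u_i/∂s_i = α_i − 1, so university i contributes w_i if α_i > 1, else 0.
α_i > 1 for i ∈ {1, 2}; NE contributions (8, 15, 0, 0), S = 23.

23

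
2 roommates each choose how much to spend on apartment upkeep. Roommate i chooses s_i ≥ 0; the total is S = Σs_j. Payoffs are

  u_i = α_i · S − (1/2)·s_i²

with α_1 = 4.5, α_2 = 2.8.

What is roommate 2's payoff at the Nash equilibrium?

Roommate i's FOC: ∂u_i/∂s_i = α_i − s_i = 0, so s_i* = α_i.
NE contributions = (4.5, 2.8); S = 7.3.
u_2 = α_2·S − ½·(s_2)² = 2.8·7.3 − ½·2.8² = 16.52.

16.52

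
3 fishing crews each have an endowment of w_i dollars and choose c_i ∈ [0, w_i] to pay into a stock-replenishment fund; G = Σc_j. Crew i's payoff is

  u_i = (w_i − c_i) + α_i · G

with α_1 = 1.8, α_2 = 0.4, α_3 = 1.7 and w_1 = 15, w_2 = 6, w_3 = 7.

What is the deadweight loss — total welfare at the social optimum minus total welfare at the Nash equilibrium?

17.4

∂u_i/∂c_i = α_i − 1, so crew i contributes w_i if α_i > 1, else 0.
α_i > 1 for i ∈ {1, 3}; NE contributions (15, 0, 7), G = 22.
W^NE = Σw_i − G^NE + (Σα_i)·G^NE = 28 + 2.9·22 = 91.8.
Planner: ∂(Σu_j)/∂c_i = Σα_j − 1 = 2.9 > 0, so everyone contributes w_i; G^SO = 28, W^SO = 28 + 2.9·28 = 109.2.
Deadweight loss = 17.4.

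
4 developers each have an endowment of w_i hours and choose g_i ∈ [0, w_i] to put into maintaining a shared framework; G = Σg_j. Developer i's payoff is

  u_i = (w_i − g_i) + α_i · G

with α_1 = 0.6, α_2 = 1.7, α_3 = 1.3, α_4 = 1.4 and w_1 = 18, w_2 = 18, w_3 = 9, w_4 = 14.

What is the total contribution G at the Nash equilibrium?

∂u_i/∂g_i = α_i − 1, so developer i contributes w_i if α_i > 1, else 0.
α_i > 1 for i ∈ {2, 3, 4}; NE contributions (0, 18, 9, 14), G = 41.

41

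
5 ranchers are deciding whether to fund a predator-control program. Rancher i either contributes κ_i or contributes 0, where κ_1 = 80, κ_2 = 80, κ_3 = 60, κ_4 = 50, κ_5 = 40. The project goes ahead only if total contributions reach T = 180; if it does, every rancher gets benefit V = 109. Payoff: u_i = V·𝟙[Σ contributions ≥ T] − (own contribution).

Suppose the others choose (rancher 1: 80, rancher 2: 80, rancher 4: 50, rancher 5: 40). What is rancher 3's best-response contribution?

0

Others' total = 250 ≥ 180; contributing adds cost 60 for no extra benefit.
Best response: 0.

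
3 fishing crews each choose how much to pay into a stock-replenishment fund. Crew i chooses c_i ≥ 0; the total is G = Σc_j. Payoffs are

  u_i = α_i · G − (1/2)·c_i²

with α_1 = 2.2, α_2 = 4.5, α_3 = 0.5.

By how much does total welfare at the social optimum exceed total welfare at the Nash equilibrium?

38.59

Crew i's FOC: ∂u_i/∂c_i = α_i − c_i = 0, so c_i* = α_i.
NE contributions = (2.2, 4.5, 0.5); G = 7.2.
W^NE = (Σα)·G − ½Σα_i² = 7.2² − ½·25.34 = 39.17.
Planner sets c_i = Σα_j = 7.2 for every i, so G^SO = 3·7.2 = 21.6.
W^SO = (Σα)·G^SO − ½·3·(Σα)² = (3/2)·7.2² = 77.76.
Deadweight loss = W^SO − W^NE = 38.59.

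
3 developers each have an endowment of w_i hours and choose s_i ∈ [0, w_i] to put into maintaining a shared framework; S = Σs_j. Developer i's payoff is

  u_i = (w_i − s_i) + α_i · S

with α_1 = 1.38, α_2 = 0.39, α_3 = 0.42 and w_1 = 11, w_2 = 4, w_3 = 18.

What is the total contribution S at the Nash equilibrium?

11

∂u_i/∂s_i = α_i − 1, so developer i contributes w_i if α_i > 1, else 0.
α_i > 1 for i ∈ {1}; NE contributions (11, 0, 0), S = 11.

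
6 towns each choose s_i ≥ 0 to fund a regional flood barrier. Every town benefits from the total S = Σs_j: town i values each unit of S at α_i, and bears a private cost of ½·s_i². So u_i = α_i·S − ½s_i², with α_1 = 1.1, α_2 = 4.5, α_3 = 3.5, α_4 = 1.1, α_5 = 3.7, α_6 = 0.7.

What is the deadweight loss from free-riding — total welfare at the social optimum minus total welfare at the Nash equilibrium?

Town i's FOC: ∂u_i/∂s_i = α_i − s_i = 0, so s_i* = α_i.
NE contributions = (1.1, 4.5, 3.5, 1.1, 3.7, 0.7); S = 14.6.
W^NE = (Σα)·S − ½Σα_i² = 14.6² − ½·49.1 = 188.61.
Planner sets s_i = Σα_j = 14.6 for every i, so S^SO = 6·14.6 = 87.6.
W^SO = (Σα)·S^SO − ½·6·(Σα)² = (6/2)·14.6² = 639.48.
Deadweight loss = W^SO − W^NE = 450.87.

450.87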